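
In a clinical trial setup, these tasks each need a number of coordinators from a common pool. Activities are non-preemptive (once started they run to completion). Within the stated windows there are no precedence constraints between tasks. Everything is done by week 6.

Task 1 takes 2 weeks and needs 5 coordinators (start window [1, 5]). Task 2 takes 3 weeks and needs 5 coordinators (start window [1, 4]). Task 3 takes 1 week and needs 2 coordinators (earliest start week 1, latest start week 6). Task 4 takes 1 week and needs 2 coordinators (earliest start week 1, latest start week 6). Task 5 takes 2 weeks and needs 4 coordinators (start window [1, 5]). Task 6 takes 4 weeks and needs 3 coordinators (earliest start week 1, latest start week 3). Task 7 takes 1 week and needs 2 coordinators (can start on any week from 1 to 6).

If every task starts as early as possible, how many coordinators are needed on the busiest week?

23

Early-start schedule: Task 1@1, Task 2@1, Task 3@1, Task 4@1, Task 5@1, Task 6@1, Task 7@1.
Load per week: week 1: 23, week 2: 17, week 3: 8, week 4: 3, week 5: 0, week 6: 0.
Peak is 23.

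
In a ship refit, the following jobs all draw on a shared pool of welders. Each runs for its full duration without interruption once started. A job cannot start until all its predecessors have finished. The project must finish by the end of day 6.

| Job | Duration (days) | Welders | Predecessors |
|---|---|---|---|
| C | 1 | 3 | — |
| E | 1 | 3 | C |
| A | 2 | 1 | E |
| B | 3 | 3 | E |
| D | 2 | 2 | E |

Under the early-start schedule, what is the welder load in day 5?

At early start, day 5 has: B.
Demand: 3 = 3.

3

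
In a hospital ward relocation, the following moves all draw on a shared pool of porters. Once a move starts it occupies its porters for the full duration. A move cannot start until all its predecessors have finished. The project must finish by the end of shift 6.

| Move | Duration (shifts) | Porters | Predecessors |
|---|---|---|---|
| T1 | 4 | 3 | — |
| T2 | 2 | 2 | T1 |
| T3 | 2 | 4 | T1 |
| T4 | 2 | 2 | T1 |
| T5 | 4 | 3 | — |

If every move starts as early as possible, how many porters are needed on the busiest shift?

Early-start schedule: T1@1, T2@5, T3@5, T4@5, T5@1.
Load per shift: shift 1: 6, shift 2: 6, shift 3: 6, shift 4: 6, shift 5: 8, shift 6: 8.
Peak is 8.

8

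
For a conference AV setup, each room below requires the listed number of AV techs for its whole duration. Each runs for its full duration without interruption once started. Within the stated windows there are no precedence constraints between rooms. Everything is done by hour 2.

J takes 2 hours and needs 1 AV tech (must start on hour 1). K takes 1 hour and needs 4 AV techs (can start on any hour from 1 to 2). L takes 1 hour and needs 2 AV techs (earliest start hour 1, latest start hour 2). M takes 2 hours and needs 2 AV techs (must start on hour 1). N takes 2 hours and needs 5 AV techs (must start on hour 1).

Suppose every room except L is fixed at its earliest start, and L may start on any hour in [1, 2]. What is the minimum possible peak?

L@1: h1:14  h2:8 → peak 14
L@2: h1:12  h2:10 → peak 12
Best is L@2, peak 12.

12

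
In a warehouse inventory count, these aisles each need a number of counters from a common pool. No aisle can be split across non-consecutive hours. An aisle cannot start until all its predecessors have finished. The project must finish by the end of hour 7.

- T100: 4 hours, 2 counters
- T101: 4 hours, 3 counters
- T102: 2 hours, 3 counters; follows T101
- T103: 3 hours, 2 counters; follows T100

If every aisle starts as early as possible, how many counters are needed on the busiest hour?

5

Early-start schedule: T100@1, T101@1, T102@5, T103@5.
Load per hour: hour 1: 5, hour 2: 5, hour 3: 5, hour 4: 5, hour 5: 5, hour 6: 5, hour 7: 2.
Peak is 5.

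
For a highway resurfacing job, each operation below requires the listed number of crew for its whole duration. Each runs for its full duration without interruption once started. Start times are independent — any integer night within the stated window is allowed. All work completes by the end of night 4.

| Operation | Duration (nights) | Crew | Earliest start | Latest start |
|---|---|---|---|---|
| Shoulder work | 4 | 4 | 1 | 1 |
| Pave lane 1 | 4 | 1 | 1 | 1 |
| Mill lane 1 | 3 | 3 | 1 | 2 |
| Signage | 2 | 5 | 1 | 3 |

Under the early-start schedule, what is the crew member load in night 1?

13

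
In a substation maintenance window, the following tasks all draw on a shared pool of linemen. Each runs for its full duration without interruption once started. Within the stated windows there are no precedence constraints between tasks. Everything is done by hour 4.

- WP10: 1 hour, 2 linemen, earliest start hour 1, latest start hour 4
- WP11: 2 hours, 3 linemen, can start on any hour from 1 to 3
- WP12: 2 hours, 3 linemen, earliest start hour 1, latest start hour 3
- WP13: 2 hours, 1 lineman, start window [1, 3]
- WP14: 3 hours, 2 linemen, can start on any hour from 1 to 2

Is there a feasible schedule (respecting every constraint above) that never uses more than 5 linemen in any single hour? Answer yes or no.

no

Total lineman-hours = 22; over 4 hours the average is 22/4 > 5, so some hour must exceed 5.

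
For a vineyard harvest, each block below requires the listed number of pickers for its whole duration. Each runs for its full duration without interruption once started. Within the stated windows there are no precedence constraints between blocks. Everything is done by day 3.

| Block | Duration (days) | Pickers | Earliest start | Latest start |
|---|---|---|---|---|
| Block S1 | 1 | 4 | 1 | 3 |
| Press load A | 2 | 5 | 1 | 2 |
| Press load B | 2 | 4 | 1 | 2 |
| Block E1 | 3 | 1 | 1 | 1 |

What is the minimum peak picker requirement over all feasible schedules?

10

Early-start (Block S1@1, Press load A@1, Press load B@1, Block E1@1) gives peak 14: d1:14  d2:10  d3:1.
Shift Press load B→2.
Schedule Block S1@1, Press load A@1, Press load B@2, Block E1@1: d1:10  d2:10  d3:5 — peak 10.
No arrangement of the 12 feasible schedules does better.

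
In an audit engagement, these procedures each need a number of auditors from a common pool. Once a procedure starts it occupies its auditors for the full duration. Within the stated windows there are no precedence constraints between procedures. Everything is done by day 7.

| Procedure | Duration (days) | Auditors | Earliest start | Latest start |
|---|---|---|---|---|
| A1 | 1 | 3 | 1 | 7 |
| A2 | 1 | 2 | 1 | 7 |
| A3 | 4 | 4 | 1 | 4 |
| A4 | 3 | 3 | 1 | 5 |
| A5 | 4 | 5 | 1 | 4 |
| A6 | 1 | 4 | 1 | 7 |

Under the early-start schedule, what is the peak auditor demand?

21

Early-start schedule: A1@1, A2@1, A3@1, A4@1, A5@1, A6@1.
Load per day: day 1: 21, day 2: 12, day 3: 12, day 4: 9, day 5: 0, day 6: 0, day 7: 0.
Peak is 21.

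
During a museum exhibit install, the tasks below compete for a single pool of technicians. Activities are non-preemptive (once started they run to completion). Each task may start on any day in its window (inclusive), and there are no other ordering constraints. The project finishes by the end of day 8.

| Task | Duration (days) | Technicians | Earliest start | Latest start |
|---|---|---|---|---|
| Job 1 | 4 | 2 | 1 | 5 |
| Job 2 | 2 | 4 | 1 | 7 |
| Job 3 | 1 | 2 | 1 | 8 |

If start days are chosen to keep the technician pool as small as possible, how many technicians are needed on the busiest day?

4

Early-start (Job 1@1, Job 2@1, Job 3@1) gives peak 8: d1:8  d2:6  d3:2  d4:2  d5:0  d6:0  d7:0  d8:0.
Shift Job 2→5.
Schedule Job 1@1, Job 2@5, Job 3@1: d1:4  d2:2  d3:2  d4:2  d5:4  d6:4  d7:0  d8:0 — peak 4.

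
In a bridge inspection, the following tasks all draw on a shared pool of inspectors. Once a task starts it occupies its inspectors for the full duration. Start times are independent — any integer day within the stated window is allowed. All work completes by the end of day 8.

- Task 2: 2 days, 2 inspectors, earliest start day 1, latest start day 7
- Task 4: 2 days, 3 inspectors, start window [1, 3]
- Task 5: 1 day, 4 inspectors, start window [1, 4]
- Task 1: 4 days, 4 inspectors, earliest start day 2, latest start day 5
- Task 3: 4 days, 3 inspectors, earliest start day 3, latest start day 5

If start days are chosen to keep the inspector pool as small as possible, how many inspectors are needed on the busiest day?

Early-start (Task 2@1, Task 4@1, Task 5@1, Task 1@2, Task 3@3) gives peak 9: d1:9  d2:9  d3:7  d4:7  d5:7  d6:3  d7:0  d8:0.
Shift Task 5→3, Task 1→4.
Schedule Task 2@1, Task 4@1, Task 5@3, Task 1@4, Task 3@3: d1:5  d2:5  d3:7  d4:7  d5:7  d6:7  d7:4  d8:0 — peak 7.

7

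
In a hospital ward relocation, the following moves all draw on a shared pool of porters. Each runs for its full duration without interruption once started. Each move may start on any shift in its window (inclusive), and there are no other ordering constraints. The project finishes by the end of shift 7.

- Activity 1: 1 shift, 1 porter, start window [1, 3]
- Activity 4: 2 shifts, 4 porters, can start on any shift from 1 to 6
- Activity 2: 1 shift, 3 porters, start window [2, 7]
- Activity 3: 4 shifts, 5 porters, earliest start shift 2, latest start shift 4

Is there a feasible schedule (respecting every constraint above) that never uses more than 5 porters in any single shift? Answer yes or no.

yes

Schedule Activity 1@1, Activity 4@1, Activity 2@3, Activity 3@4: s1:5  s2:4  s3:3  s4:5  s5:5  s6:5  s7:5 — peak 5 ≤ 5.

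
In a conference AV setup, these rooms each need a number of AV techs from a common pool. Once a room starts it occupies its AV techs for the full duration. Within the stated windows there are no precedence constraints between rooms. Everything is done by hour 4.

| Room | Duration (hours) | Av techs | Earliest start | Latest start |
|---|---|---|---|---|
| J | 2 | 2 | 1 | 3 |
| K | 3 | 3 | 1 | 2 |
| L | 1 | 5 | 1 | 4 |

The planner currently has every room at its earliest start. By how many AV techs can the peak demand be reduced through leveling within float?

Early-start peak: h1:10  h2:5  h3:3  h4:0 ⇒ 10.
Leveled (J@1, K@1, L@4): h1:5  h2:5  h3:3  h4:5 ⇒ 5.
Reduction 10 − 5 = 5.

5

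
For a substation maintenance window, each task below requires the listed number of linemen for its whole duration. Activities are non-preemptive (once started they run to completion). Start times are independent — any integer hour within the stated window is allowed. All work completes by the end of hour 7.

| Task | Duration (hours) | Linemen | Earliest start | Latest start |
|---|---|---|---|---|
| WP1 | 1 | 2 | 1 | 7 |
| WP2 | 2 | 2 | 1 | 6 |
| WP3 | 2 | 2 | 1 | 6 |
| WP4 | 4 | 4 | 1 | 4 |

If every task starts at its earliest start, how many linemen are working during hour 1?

At early start, hour 1 has: WP1, WP2, WP3, WP4.
Demand: 2 + 2 + 2 + 4 = 10.

10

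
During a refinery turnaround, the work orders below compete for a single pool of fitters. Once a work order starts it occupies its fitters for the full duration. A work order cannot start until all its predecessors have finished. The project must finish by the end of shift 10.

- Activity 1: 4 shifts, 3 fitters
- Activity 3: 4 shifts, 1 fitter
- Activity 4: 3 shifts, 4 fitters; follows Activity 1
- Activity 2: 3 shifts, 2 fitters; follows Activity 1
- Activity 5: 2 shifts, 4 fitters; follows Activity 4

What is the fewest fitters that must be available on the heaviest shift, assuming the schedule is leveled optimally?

Schedule Activity 1@1, Activity 3@1, Activity 4@5, Activity 2@5, Activity 5@8: s1:4  s2:4  s3:4  s4:4  s5:6  s6:6  s7:6  s8:4  s9:4  s10:0 — peak 6.

6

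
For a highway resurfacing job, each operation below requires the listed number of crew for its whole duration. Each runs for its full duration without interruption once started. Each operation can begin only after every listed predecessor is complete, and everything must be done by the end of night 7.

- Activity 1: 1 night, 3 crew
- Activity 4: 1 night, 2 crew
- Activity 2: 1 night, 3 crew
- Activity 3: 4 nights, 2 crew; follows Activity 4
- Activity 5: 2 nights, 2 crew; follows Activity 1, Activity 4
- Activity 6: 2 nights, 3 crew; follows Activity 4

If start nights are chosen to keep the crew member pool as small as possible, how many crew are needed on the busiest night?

5

Early-start (Activity 1@1, Activity 4@1, Activity 2@1, Activity 3@2, Activity 5@2, Activity 6@2) gives peak 8: n1:8  n2:7  n3:7  n4:2  n5:2  n6:0  n7:0.
Shift Activity 2→2, Activity 5→3, Activity 6→5.
Schedule Activity 1@1, Activity 4@1, Activity 2@2, Activity 3@2, Activity 5@3, Activity 6@5: n1:5  n2:5  n3:4  n4:4  n5:5  n6:3  n7:0 — peak 5.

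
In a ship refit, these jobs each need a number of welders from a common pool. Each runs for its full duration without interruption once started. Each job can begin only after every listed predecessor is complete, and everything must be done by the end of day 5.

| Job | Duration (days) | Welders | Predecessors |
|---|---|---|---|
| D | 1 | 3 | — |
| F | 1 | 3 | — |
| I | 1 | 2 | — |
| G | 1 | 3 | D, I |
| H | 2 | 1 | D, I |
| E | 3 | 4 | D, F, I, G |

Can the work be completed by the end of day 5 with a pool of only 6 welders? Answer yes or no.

yes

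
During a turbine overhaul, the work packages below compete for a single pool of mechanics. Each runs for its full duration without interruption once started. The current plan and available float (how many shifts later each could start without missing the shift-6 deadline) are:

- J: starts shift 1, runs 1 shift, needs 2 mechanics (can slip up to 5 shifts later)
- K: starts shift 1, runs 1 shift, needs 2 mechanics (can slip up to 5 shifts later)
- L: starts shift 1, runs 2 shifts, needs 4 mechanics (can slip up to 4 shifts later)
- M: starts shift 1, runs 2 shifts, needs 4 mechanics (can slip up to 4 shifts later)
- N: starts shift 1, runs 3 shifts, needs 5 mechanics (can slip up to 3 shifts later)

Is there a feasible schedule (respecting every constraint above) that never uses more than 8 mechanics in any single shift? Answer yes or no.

yes

Schedule J@1, K@1, L@1, M@2, N@4: s1:8  s2:8  s3:4  s4:5  s5:5  s6:5 — peak 8 ≤ 8.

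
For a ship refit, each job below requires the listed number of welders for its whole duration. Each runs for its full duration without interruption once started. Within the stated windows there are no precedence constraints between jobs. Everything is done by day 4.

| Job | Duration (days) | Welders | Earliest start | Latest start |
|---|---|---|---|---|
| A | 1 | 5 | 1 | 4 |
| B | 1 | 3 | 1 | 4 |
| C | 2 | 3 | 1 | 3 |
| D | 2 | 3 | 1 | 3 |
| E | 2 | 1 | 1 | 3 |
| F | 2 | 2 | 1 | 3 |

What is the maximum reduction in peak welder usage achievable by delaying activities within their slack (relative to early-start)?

10

Early-start peak: d1:17  d2:9  d3:0  d4:0 ⇒ 17.
Leveled (A@1, B@2, C@3, D@3, E@2, F@1): d1:7  d2:6  d3:7  d4:6 ⇒ 7.
Reduction 17 − 7 = 10.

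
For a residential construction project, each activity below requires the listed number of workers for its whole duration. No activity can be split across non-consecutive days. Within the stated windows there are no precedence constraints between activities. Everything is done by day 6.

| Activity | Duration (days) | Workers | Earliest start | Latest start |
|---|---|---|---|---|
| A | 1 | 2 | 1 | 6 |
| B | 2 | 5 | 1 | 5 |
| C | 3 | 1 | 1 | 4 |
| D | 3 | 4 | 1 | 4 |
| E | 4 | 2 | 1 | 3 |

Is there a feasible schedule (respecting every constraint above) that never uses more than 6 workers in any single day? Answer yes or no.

yes

Schedule A@3, B@1, C@1, D@4, E@3: d1:6  d2:6  d3:5  d4:6  d5:6  d6:6 — peak 6 ≤ 6.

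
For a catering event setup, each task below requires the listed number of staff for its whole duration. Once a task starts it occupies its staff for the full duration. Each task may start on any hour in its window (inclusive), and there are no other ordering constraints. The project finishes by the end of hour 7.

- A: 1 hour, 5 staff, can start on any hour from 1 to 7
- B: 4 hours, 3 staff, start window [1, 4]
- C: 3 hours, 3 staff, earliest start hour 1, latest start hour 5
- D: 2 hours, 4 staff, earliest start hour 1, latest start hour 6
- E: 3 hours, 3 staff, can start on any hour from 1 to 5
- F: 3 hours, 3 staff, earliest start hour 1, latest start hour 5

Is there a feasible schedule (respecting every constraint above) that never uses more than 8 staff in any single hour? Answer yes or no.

no

The minimum achievable peak is 9; 8 < 9, so no feasible schedule stays within the cap.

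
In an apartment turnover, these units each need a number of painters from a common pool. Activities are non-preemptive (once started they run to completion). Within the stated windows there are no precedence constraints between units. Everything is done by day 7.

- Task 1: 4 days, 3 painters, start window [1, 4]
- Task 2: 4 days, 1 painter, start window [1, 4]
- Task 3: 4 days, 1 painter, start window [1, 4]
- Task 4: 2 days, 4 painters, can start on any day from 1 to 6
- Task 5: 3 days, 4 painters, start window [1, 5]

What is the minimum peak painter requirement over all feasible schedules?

Early-start (Task 1@1, Task 2@1, Task 3@1, Task 4@1, Task 5@1) gives peak 13: d1:13  d2:13  d3:9  d4:5  d5:0  d6:0  d7:0.
Shift Task 2→3, Task 3→3, Task 5→5.
Schedule Task 1@1, Task 2@3, Task 3@3, Task 4@1, Task 5@5: d1:7  d2:7  d3:5  d4:5  d5:6  d6:6  d7:4 — peak 7.

7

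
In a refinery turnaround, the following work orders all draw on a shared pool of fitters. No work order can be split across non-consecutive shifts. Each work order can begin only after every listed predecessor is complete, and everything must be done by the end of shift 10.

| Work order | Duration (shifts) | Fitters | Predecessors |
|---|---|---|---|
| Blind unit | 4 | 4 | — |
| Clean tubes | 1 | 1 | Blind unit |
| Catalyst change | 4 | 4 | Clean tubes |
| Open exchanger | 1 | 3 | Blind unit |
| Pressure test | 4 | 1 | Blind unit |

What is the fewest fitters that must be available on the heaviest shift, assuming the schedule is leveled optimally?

5

Schedule Blind unit@1, Clean tubes@5, Catalyst change@6, Open exchanger@5, Pressure test@5: s1:4  s2:4  s3:4  s4:4  s5:5  s6:5  s7:5  s8:5  s9:4  s10:0 — peak 5.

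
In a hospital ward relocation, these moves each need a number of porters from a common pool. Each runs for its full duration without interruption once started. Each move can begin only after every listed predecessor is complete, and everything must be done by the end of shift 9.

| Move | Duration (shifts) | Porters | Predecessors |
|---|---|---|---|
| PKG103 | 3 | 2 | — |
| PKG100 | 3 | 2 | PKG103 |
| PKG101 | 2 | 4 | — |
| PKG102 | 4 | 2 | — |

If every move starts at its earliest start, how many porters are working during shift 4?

At early start, shift 4 has: PKG100, PKG102.
Demand: 2 + 2 = 4.

4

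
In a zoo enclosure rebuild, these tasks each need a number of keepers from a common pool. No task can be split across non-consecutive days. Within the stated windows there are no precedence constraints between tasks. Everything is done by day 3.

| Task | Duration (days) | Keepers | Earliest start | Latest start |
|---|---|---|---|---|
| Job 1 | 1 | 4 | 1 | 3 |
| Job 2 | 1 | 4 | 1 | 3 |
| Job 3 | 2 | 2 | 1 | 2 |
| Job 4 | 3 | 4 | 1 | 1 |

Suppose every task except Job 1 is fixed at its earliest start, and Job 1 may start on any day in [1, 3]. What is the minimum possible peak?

Job 1@1: d1:14  d2:6  d3:4 → peak 14
Job 1@2: d1:10  d2:10  d3:4 → peak 10
Job 1@3: d1:10  d2:6  d3:8 → peak 10
Best is Job 1@2, peak 10.

10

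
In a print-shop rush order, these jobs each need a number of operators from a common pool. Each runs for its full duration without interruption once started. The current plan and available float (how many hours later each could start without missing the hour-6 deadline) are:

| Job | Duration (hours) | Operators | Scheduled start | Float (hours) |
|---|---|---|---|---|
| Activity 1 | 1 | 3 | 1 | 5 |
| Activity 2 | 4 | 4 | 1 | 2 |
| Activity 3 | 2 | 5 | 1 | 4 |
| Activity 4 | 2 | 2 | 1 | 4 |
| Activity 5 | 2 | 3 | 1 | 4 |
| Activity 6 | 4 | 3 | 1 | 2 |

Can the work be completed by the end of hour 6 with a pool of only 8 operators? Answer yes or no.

Total operator-hours = 51; over 6 hours the average is 51/6 > 8, so some hour must exceed 8.

no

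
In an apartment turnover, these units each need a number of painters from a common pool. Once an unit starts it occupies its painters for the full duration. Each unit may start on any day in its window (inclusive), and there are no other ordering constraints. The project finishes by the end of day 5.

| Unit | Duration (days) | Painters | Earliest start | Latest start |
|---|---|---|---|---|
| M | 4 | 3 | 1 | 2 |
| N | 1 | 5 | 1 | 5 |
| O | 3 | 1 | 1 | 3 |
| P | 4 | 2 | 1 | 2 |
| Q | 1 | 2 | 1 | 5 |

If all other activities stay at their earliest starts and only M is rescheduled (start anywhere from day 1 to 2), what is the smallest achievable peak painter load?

M@1: d1:13  d2:6  d3:6  d4:5  d5:0 → peak 13
M@2: d1:10  d2:6  d3:6  d4:5  d5:3 → peak 10
Best is M@2, peak 10.

10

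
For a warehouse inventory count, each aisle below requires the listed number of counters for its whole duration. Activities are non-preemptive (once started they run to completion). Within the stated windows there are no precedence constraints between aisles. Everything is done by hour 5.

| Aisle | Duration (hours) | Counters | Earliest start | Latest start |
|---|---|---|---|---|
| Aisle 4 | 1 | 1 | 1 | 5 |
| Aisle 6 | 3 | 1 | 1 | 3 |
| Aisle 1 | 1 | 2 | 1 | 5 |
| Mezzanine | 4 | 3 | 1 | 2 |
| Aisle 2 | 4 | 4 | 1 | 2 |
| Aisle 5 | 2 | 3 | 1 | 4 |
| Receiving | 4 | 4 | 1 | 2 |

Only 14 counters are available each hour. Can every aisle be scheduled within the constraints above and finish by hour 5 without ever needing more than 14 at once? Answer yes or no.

Schedule Aisle 4@1, Aisle 6@1, Aisle 1@1, Mezzanine@1, Aisle 2@1, Aisle 5@4, Receiving@2: h1:11  h2:12  h3:12  h4:14  h5:7 — peak 14 ≤ 14.

yes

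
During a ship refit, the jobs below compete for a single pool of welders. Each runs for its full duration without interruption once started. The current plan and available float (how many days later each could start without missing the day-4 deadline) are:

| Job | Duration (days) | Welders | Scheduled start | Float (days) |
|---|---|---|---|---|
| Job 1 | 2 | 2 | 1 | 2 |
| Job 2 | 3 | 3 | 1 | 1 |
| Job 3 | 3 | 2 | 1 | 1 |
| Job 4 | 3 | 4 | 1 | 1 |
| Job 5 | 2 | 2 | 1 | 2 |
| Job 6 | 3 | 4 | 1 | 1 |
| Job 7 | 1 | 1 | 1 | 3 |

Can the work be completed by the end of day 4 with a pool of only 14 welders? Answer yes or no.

The minimum achievable peak is 15; 14 < 15, so no feasible schedule stays within the cap.

no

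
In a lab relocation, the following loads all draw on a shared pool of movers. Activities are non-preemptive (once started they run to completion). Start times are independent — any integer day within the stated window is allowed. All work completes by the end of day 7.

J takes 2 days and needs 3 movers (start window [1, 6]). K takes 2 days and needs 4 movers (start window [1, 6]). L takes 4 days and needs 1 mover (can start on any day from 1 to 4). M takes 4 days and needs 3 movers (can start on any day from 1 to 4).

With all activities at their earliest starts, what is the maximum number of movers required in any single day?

Early-start schedule: J@1, K@1, L@1, M@1.
Load per day: day 1: 11, day 2: 11, day 3: 4, day 4: 4, day 5: 0, day 6: 0, day 7: 0.
Peak is 11.

11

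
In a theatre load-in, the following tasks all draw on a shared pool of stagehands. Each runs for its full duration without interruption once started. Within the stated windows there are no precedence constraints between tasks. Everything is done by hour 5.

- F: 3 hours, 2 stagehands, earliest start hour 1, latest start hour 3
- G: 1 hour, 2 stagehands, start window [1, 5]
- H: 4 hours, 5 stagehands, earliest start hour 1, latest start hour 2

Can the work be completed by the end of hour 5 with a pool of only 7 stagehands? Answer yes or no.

yes

Schedule F@1, G@1, H@2: h1:4  h2:7  h3:7  h4:5  h5:5 — peak 7 ≤ 7.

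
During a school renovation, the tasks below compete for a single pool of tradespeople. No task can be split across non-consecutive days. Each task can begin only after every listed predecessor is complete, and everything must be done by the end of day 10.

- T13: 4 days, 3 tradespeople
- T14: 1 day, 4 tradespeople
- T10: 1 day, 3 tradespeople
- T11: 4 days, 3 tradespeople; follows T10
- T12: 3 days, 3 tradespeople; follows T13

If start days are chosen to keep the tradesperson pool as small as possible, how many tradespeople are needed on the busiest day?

Early-start (T13@1, T14@1, T10@1, T11@2, T12@5) gives peak 10: d1:10  d2:6  d3:6  d4:6  d5:6  d6:3  d7:3  d8:0  d9:0  d10:0.
Shift T14→5, T11→6, T12→6.
Schedule T13@1, T14@5, T10@1, T11@6, T12@6: d1:6  d2:3  d3:3  d4:3  d5:4  d6:6  d7:6  d8:6  d9:3  d10:0 — peak 6.

6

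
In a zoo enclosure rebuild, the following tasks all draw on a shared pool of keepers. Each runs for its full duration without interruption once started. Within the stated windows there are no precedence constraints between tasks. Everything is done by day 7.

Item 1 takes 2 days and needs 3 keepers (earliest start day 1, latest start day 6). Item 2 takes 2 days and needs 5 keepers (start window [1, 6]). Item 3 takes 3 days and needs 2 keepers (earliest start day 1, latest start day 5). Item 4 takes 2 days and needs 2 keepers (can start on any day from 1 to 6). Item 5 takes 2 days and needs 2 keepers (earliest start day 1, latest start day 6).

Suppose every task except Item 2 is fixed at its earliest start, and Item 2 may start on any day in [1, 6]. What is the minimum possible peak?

Item 2@1: d1:14  d2:14  d3:2  d4:0  d5:0  d6:0  d7:0 → peak 14
Item 2@2: d1:9  d2:14  d3:7  d4:0  d5:0  d6:0  d7:0 → peak 14
Item 2@3: d1:9  d2:9  d3:7  d4:5  d5:0  d6:0  d7:0 → peak 9
Item 2@4: d1:9  d2:9  d3:2  d4:5  d5:5  d6:0  d7:0 → peak 9
Item 2@5: d1:9  d2:9  d3:2  d4:0  d5:5  d6:5  d7:0 → peak 9
Item 2@6: d1:9  d2:9  d3:2  d4:0  d5:0  d6:5  d7:5 → peak 9
Best is Item 2@3, peak 9.

9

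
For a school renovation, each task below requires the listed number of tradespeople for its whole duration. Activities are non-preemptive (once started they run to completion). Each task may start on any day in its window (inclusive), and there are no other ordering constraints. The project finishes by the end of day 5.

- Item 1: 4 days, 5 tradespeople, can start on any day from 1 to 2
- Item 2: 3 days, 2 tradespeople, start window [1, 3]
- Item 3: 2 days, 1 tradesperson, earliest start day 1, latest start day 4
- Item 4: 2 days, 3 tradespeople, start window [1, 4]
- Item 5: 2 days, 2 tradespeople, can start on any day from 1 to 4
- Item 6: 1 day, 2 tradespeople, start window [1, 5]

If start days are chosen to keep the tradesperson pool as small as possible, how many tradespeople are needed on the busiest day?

Early-start (Item 1@1, Item 2@1, Item 3@1, Item 4@1, Item 5@1, Item 6@1) gives peak 15: d1:15  d2:13  d3:7  d4:5  d5:0.
Shift Item 3→3, Item 4→4, Item 6→5.
Schedule Item 1@1, Item 2@1, Item 3@3, Item 4@4, Item 5@1, Item 6@5: d1:9  d2:9  d3:8  d4:9  d5:5 — peak 9.

9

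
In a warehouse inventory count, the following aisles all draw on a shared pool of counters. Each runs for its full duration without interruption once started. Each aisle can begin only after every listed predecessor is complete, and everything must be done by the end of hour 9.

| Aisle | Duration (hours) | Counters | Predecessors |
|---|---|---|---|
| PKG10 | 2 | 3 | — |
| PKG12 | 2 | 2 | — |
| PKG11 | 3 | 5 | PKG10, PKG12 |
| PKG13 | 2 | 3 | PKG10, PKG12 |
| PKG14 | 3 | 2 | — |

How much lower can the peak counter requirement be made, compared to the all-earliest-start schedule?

5

Early-start peak: h1:7  h2:7  h3:10  h4:8  h5:5  h6:0  h7:0  h8:0  h9:0 ⇒ 10.
Leveled (PKG10@1, PKG12@1, PKG11@3, PKG13@6, PKG14@6): h1:5  h2:5  h3:5  h4:5  h5:5  h6:5  h7:5  h8:2  h9:0 ⇒ 5.
Reduction 10 − 5 = 5.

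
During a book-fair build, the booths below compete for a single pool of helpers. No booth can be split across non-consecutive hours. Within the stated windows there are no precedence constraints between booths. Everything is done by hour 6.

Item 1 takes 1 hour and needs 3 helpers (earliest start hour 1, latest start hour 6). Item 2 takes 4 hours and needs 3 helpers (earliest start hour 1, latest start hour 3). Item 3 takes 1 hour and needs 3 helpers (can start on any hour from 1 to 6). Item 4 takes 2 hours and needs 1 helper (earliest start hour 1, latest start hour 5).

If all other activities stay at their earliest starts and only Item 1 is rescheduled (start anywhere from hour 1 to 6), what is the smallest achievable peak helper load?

7

Item 1@1: h1:10  h2:4  h3:3  h4:3  h5:0  h6:0 → peak 10
Item 1@2: h1:7  h2:7  h3:3  h4:3  h5:0  h6:0 → peak 7
Item 1@3: h1:7  h2:4  h3:6  h4:3  h5:0  h6:0 → peak 7
Item 1@4: h1:7  h2:4  h3:3  h4:6  h5:0  h6:0 → peak 7
Item 1@5: h1:7  h2:4  h3:3  h4:3  h5:3  h6:0 → peak 7
Item 1@6: h1:7  h2:4  h3:3  h4:3  h5:0  h6:3 → peak 7
Best is Item 1@2, peak 7.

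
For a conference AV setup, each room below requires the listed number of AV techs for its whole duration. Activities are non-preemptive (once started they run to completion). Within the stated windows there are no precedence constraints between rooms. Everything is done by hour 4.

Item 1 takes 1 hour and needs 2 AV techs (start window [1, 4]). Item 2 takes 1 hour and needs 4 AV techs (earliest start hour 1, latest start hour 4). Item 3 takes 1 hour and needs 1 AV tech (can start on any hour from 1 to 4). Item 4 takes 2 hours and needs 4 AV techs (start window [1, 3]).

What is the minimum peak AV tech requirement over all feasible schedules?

4

Early-start (Item 1@1, Item 2@1, Item 3@1, Item 4@1) gives peak 11: h1:11  h2:4  h3:0  h4:0.
Shift Item 2→2, Item 4→3.
Schedule Item 1@1, Item 2@2, Item 3@1, Item 4@3: h1:3  h2:4  h3:4  h4:4 — peak 4.
Total AV tech-hours = 15 over 4 hours ⇒ peak ≥ ⌈15/4⌉ = 4, so 4 is optimal.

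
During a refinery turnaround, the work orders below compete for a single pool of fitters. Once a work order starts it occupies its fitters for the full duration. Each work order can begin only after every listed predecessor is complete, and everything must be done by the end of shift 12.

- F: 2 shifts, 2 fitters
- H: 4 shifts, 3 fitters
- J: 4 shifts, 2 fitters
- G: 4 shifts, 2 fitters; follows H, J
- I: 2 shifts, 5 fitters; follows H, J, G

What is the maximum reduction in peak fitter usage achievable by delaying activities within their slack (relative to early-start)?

2

Early-start peak: s1:7  s2:7  s3:5  s4:5  s5:2  s6:2  s7:2  s8:2  s9:5  s10:5  s11:0  s12:0 ⇒ 7.
Leveled (F@1, H@1, J@3, G@7, I@11): s1:5  s2:5  s3:5  s4:5  s5:2  s6:2  s7:2  s8:2  s9:2  s10:2  s11:5  s12:5 ⇒ 5.
Reduction 7 − 5 = 2.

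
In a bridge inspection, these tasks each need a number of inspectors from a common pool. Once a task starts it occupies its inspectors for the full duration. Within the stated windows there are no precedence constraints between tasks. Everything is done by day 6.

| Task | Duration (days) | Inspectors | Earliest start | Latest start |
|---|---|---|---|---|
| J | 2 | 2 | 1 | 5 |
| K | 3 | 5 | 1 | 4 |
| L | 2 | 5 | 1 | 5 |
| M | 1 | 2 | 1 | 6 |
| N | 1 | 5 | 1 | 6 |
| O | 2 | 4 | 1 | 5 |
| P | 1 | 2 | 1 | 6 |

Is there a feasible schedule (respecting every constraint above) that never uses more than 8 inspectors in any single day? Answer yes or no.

no

The minimum achievable peak is 9; 8 < 9, so no feasible schedule stays within the cap.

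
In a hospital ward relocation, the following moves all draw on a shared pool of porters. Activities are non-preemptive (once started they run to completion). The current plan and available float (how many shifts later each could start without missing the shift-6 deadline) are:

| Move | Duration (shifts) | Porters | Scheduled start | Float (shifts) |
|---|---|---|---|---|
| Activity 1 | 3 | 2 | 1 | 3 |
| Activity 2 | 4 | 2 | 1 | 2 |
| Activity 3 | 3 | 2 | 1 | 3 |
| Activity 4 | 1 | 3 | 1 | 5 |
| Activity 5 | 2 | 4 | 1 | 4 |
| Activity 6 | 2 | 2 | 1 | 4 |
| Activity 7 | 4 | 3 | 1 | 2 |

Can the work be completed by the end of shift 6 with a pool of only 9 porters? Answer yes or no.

Schedule Activity 1@1, Activity 2@1, Activity 3@1, Activity 4@1, Activity 5@4, Activity 6@5, Activity 7@2: s1:9  s2:9  s3:9  s4:9  s5:9  s6:2 — peak 9 ≤ 9.

yes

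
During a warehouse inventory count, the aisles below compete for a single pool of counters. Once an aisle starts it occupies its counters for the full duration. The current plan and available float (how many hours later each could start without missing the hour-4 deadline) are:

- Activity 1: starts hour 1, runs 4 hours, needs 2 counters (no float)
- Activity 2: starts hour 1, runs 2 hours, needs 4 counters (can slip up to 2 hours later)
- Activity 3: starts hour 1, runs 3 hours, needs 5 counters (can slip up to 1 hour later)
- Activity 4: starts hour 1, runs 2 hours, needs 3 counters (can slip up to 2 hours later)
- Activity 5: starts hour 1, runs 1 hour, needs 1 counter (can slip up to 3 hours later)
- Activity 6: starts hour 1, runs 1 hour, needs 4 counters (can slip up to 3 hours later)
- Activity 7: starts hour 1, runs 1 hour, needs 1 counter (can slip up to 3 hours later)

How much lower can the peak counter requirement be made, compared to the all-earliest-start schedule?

Early-start peak: h1:20  h2:14  h3:7  h4:2 ⇒ 20.
Leveled (Activity 1@1, Activity 2@1, Activity 3@1, Activity 4@3, Activity 5@3, Activity 6@4, Activity 7@4): h1:11  h2:11  h3:11  h4:10 ⇒ 11.
Reduction 20 − 11 = 9.

9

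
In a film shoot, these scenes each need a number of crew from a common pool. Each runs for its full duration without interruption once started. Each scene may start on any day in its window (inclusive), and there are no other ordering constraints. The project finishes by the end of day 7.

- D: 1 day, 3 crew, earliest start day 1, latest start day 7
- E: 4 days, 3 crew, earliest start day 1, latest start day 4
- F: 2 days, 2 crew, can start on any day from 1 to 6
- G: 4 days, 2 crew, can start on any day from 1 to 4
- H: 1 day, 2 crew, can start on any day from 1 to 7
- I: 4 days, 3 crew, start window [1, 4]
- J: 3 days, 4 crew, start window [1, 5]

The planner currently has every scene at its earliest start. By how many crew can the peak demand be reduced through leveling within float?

11

Early-start peak: d1:19  d2:14  d3:12  d4:8  d5:0  d6:0  d7:0 ⇒ 19.
Leveled (D@1, E@1, F@6, G@1, H@6, I@2, J@5): d1:8  d2:8  d3:8  d4:8  d5:7  d6:8  d7:6 ⇒ 8.
Reduction 19 − 8 = 11.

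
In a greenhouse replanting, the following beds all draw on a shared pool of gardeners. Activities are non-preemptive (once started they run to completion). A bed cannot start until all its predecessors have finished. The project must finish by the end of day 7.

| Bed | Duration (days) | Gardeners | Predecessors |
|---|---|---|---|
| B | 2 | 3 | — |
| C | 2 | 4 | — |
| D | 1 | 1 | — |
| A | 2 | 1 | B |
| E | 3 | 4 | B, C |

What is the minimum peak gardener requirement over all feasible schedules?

5

Early-start (B@1, C@1, D@1, A@3, E@3) gives peak 8: d1:8  d2:7  d3:5  d4:5  d5:4  d6:0  d7:0.
Shift C→3, E→5.
Schedule B@1, C@3, D@1, A@3, E@5: d1:4  d2:3  d3:5  d4:5  d5:4  d6:4  d7:4 — peak 5.
Total gardener-days = 29 over 7 days ⇒ peak ≥ ⌈29/7⌉ = 5, so 5 is optimal.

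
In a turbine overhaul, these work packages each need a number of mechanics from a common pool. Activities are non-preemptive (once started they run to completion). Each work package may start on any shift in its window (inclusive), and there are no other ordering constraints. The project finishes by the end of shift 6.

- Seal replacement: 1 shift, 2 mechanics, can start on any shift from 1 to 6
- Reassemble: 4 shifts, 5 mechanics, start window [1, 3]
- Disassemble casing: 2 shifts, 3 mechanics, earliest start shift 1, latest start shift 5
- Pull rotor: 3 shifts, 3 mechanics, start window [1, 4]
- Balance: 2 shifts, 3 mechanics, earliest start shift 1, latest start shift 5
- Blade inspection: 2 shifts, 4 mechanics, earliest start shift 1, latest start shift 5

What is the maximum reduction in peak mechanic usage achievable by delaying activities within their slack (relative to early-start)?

Early-start peak: s1:20  s2:18  s3:8  s4:5  s5:0  s6:0 ⇒ 20.
Leveled (Seal replacement@1, Reassemble@1, Disassemble casing@5, Pull rotor@4, Balance@5, Blade inspection@2): s1:7  s2:9  s3:9  s4:8  s5:9  s6:9 ⇒ 9.
Reduction 20 − 9 = 11.

11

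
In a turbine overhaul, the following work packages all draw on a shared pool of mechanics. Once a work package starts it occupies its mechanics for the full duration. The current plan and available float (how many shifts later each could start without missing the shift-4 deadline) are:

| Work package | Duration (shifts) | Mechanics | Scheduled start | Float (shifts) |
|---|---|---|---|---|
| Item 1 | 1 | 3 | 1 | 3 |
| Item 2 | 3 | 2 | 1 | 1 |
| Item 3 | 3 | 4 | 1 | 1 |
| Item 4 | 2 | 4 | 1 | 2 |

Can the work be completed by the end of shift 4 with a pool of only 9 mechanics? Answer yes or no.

The minimum achievable peak is 10; 9 < 10, so no feasible schedule stays within the cap.

no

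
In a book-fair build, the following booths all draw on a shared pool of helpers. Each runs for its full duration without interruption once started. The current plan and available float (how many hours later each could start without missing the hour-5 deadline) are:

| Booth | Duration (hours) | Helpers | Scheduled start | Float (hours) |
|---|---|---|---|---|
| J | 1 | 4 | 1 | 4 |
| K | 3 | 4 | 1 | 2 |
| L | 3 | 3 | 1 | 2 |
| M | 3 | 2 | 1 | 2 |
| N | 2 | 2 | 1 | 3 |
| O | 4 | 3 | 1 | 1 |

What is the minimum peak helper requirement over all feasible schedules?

Early-start (J@1, K@1, L@1, M@1, N@1, O@1) gives peak 18: h1:18  h2:14  h3:12  h4:3  h5:0.
Shift M→2, N→4, O→2.
Schedule J@1, K@1, L@1, M@2, N@4, O@2: h1:11  h2:12  h3:12  h4:7  h5:5 — peak 12.

12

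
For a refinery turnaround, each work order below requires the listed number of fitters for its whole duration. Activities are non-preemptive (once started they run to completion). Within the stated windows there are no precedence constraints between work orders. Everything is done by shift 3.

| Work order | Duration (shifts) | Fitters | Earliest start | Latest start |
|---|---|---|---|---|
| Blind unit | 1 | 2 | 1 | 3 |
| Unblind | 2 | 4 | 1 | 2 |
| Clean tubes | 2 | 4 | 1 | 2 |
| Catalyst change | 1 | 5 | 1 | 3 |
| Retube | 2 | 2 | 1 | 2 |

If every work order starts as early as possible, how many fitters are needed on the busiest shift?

Early-start schedule: Blind unit@1, Unblind@1, Clean tubes@1, Catalyst change@1, Retube@1.
Load per shift: shift 1: 17, shift 2: 10, shift 3: 0.
Peak is 17.

17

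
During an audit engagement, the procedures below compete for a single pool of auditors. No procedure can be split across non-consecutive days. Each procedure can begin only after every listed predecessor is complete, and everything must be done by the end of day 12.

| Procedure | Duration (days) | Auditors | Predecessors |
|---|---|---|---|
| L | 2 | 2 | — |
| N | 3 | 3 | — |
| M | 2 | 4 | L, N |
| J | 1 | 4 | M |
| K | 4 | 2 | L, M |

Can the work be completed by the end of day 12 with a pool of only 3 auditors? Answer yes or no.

no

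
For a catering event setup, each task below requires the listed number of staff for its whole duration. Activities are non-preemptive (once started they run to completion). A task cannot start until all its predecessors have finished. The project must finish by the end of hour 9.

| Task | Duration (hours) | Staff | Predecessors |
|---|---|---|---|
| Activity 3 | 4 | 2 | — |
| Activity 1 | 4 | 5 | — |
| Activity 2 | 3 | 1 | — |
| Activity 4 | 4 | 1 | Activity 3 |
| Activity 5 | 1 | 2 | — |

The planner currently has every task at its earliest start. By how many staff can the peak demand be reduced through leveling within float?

4

Early-start peak: h1:10  h2:8  h3:8  h4:7  h5:1  h6:1  h7:1  h8:1  h9:0 ⇒ 10.
Leveled (Activity 3@1, Activity 1@5, Activity 2@1, Activity 4@5, Activity 5@1): h1:5  h2:3  h3:3  h4:2  h5:6  h6:6  h7:6  h8:6  h9:0 ⇒ 6.
Reduction 10 − 6 = 4.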